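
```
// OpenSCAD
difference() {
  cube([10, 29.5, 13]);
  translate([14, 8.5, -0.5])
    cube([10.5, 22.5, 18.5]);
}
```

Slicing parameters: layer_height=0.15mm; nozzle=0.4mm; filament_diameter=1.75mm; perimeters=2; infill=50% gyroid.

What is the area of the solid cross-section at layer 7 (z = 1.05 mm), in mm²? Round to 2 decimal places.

At z = 1.05 mm: the cube (footprint 10×29.5) is included at this height (area 295.00 mm²); the cube at (14, 8.5) (footprint 10.5×22.5) is included at this height (area 236.25 mm²); Subtracting the remaining from the first: starting from the 10×29.5 cube (295.00 mm²), the 10.5×22.5 cube at (14, 8.5) misses the remaining region (no effect) — area = 295.00 mm². Overall, the cross-section is a single solid region. Net area = 295.00 mm².

295.00 mm²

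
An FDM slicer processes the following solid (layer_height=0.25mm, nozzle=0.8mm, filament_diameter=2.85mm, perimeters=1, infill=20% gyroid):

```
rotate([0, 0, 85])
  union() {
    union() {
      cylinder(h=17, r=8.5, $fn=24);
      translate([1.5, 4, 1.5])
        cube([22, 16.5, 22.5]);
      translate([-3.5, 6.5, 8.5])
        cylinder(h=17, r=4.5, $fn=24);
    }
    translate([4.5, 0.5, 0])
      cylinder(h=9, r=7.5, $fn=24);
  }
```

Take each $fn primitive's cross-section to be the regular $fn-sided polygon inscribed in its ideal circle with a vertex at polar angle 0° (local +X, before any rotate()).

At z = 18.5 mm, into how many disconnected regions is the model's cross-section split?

2

At z = 18.5 mm: the cylinder does not reach this height (z outside [0, 17]); the cube at (1.5, 4) (footprint 22×16.5) is included at this height; the r=4.5 cylinder at (-3.5, 6.5) contributes a regular 24-gon of circumradius 4.5; Merging all regions: the 2 present regions are separate (no shared area or edge), so areas and boundary lengths simply add and each stays a separate island — 2 connected regions; the cylinder at (4.5, 0.5) is not intersected at this z (z outside [0, 9]); Merging all regions: only that combined region is present, so the union is just that shape — 2 connected regions; (whole slice rotated 85° about Z — lengths, areas and connectivity unchanged). The result has 2 disconnected regions.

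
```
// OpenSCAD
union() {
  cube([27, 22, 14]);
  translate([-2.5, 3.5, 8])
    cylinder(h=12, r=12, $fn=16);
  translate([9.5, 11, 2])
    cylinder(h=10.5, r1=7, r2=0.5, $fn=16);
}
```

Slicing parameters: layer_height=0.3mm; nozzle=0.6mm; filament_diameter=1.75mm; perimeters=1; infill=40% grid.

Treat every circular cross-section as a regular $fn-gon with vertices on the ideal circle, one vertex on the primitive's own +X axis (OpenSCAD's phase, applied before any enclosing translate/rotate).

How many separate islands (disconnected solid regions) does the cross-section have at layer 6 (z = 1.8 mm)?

1

At z = 1.8 mm: the cube (footprint 27×22) is included at this height; the cylinder at (-2.5, 3.5) is absent (z outside [8, 20]); the cone at (9.5, 11) does not reach this height (z outside [2, 12.5]); Combining (union): only the 27×22 cube is present, so the union is just that shape — 1 connected region. Overall, the cross-section is a single solid region. Island count = 1.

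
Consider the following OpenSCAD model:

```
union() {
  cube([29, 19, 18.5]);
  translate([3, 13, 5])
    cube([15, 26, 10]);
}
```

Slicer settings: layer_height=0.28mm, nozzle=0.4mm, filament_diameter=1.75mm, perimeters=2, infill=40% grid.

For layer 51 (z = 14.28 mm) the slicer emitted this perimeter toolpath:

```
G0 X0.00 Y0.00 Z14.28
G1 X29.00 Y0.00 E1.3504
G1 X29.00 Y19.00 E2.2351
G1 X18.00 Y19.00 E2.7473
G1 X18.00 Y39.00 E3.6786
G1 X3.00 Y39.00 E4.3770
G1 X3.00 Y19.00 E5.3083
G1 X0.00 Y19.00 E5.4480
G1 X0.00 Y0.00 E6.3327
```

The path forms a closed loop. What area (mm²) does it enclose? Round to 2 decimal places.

Apply the shoelace formula to the sequence of (X, Y) vertices; enclosed area = 851.00 mm².

851.00 mm²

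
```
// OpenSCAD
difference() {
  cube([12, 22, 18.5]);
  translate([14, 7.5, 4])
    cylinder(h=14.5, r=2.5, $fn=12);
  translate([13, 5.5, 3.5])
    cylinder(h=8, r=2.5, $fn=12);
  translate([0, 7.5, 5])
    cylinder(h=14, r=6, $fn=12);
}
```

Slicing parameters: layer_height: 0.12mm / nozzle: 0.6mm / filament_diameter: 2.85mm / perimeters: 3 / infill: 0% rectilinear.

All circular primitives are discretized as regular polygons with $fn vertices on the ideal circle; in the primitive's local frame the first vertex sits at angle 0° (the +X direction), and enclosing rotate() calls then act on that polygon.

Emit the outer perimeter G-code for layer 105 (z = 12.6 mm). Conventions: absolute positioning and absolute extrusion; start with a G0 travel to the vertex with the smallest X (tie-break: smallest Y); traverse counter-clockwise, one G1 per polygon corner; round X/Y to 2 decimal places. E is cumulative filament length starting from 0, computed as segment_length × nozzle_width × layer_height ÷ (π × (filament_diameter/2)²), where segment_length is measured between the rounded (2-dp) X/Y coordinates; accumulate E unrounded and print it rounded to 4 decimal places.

G0 X0.00 Y0.00 Z12.60
G1 X12.00 Y0.00 E0.1354
G1 X12.00 Y6.08 E0.2041
G1 X11.83 Y6.25 E0.2068
G1 X11.50 Y7.50 E0.2214
G1 X11.83 Y8.75 E0.2360
G1 X12.00 Y8.92 E0.2387
G1 X12.00 Y22.00 E0.3863
G1 X0.00 Y22.00 E0.5217
G1 X0.00 Y13.50 E0.6177
G1 X3.00 Y12.70 E0.6527
G1 X5.20 Y10.50 E0.6878
G1 X6.00 Y7.50 E0.7229
G1 X5.20 Y4.50 E0.7579
G1 X3.00 Y2.30 E0.7930
G1 X0.00 Y1.50 E0.8281
G1 X0.00 Y0.00 E0.8450

At z = 12.6 mm: the cube (footprint 12×22) is included at this height; the r=2.5 cylinder at (14, 7.5) gives a regular 12-gon of circumradius 2.5 (constant along its height); the cylinder at (13, 5.5) does not reach this height (z outside [3.5, 11.5]); the r=6 cylinder at (0, 7.5) contributes a regular 12-gon of circumradius 6; Taking the first minus the rest: starting from the 12×22 cube, the r=2.5 cylinder at (14, 7.5) partially overlaps it — only the 0.86 mm² overlap (of its 18.75 mm²) is removed, clipping the outline; the r=6 cylinder at (0, 7.5) partially overlaps it — only the 54.00 mm² overlap (of its 108.00 mm²) is removed, clipping the outline — 1 connected region. The outline is a single polygon with 16 vertices. Extrusion per mm of travel: 0.6 × 0.12 / (π × 1.425²) = 0.011286. Accumulating E over each segment gives final E = 0.8450.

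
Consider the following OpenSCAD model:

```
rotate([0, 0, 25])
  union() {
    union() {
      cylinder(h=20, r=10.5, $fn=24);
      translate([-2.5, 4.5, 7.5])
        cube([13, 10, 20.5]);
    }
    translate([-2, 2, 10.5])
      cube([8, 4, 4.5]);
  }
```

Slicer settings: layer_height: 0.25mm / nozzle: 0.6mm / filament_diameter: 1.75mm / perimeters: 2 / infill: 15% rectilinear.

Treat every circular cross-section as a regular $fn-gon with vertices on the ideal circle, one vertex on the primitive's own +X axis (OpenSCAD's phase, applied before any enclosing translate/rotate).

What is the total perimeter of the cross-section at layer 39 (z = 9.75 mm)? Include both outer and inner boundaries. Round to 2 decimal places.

At z = 9.75 mm: the r=10.5 cylinder gives a regular 24-gon of circumradius 10.5 (constant along its height) (perimeter = 2·24·10.500·sin(180°/24) = 65.79 mm); the 13×10 cube at (-2.5, 4.5) contributes its full rectangle (perimeter 46.00 mm); Merging all regions: the regions partially overlap (shared area 54.72 mm²), so the edge portions inside another operand are dropped and the merged outline is re-measured after clipping — boundary = 79.91 mm; the cube at (-2, 2) is absent (z outside [10.5, 15]); Taking the union: only the result so far is present, so the union is just that shape — boundary = 79.91 mm; (whole slice rotated 25° about Z — lengths, areas and connectivity unchanged). Overall, the cross-section is a single solid region. Total boundary length (outer) = 79.91 mm.

79.91 mm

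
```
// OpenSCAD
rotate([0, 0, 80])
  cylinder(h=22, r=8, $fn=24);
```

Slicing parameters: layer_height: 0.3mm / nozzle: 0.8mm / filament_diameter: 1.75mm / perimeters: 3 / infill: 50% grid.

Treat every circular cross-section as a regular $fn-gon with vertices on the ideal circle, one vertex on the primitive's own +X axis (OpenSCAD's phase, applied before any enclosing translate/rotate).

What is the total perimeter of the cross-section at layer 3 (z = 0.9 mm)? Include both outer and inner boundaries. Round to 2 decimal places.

50.12 mm

At z = 0.9 mm: the r=8 cylinder contributes a regular 24-gon of circumradius 8 (perimeter = 2·24·8.000·sin(180°/24) = 50.12 mm); (rotated 80° about Z; rotation is an isometry so areas/perimeters/island counts are preserved). Overall, the cross-section is a single solid region. Total boundary length (outer) = 50.12 mm.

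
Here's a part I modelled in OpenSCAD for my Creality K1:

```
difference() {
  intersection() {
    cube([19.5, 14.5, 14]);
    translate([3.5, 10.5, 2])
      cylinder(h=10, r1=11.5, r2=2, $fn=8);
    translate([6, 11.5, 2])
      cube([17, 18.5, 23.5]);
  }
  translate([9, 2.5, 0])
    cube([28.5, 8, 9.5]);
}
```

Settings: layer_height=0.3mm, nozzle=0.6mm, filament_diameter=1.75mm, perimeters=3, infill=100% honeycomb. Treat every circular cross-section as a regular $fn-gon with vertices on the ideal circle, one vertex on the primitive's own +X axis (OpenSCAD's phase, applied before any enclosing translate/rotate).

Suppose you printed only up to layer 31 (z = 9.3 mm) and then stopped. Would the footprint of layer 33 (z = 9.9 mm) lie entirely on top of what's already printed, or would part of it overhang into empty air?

entirely on top

Compare the two slices. At z = 9.3: the cube is present — its section is the full 19.5×14.5 rectangle (area 282.75 mm²); the cone at (3.5, 10.5) (r1=11.5→r2=2) has section circumradius 4.565 here — a regular 8-gon (area = (8/2)·4.565²·sin(360°/8) = 58.94 mm²); the cube at (6, 11.5) is present — its section is the full 17×18.5 rectangle (area 314.50 mm²); Taking the intersection: the cone at (3.5, 10.5) partially overlaps the 19.5×14.5 cube; clipping to the common part keeps 55.43 mm²; the 17×18.5 cube at (6, 11.5) partially overlaps the running intersection; clipping to the common part keeps 2.76 mm² — area = 2.76 mm²; the cube at (9, 2.5) is present — its section is the full 28.5×8 rectangle (area 228.00 mm²); After the difference (first − rest): starting from that combined region (2.76 mm²), the 28.5×8 cube at (9, 2.5) misses the remaining region (no effect) — area = 2.76 mm². At z = 9.9: the cube is present — its section is the full 19.5×14.5 rectangle (area 282.75 mm²); the cone at (3.5, 10.5): at t=0.790 of its height the radius interpolates to r₁+(r₂−r₁)t = 3.995, giving a regular 8-gon of that circumradius (area = (8/2)·3.995²·sin(360°/8) = 45.14 mm²); the 17×18.5 cube at (6, 11.5) contributes its full rectangle (area 314.50 mm²); Taking the intersection: the cone at (3.5, 10.5) partially overlaps the 19.5×14.5 cube; clipping to the common part keeps 44.55 mm²; the 17×18.5 cube at (6, 11.5) partially overlaps the running intersection; clipping to the common part keeps 1.30 mm² — area = 1.30 mm²; the cube at (9, 2.5) is not intersected at this z (z outside [0, 9.5]); After the difference (first − rest): none of the subtracted shapes is present at this height, so that combined region is unchanged — area = 1.30 mm². Checking containment: the cross-section at z = 9.9 is a subset of the cross-section at z = 9.3.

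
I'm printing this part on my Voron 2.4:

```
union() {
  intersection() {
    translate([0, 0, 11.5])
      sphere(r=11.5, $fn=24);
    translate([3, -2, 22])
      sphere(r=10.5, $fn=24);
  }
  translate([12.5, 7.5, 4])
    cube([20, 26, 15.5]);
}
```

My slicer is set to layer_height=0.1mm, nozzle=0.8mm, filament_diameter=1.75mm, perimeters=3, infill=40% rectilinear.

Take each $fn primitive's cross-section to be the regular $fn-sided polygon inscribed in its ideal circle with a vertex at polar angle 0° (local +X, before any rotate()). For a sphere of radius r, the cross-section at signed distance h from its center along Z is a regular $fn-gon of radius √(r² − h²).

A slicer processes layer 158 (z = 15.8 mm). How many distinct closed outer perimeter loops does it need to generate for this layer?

At z = 15.8 mm: the r=11.5 sphere contributes a regular 24-gon of circumradius √(11.5²−4.3²) = 10.666; the r=10.5 sphere at (3, -2) contributes a regular 24-gon of circumradius √(10.5²−6.2²) = 8.474; Taking the intersection: the r=10.5 sphere at (3, -2) partially overlaps the r=11.5 sphere; clipping to the common part keeps 206.80 mm² — 1 connected region; the 20×26 cube at (12.5, 7.5) contributes its full rectangle; Taking the union: the 2 present regions are separate (no shared area or edge), so areas and boundary lengths simply add and each stays a separate island — 2 connected regions. The result has 2 disconnected regions.

2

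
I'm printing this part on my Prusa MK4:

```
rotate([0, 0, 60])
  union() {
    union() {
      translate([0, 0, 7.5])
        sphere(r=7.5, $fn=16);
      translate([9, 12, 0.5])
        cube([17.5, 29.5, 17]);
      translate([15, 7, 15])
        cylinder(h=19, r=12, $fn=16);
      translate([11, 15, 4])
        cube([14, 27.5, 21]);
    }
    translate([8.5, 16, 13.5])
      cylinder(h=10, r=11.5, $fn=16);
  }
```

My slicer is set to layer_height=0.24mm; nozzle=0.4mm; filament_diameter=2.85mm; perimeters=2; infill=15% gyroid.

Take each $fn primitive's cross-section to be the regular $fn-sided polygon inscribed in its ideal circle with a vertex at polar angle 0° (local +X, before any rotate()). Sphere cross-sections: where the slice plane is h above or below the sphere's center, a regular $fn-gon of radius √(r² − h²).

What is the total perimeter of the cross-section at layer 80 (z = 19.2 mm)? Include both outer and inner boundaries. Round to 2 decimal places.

136.26 mm

At z = 19.2 mm: the sphere is not intersected at this z (|z−center|=11.700 > r=7.5); the cube at (9, 12) is not intersected at this z (z outside [0.5, 17.5]); the r=12 cylinder at (15, 7) gives a regular 16-gon of circumradius 12 (constant along its height) (perimeter = 2·16·12.000·sin(180°/16) = 74.91 mm); the cube at (11, 15) (footprint 14×27.5) is included at this height (perimeter 83.00 mm); Merging all regions: the regions partially overlap (shared area 37.71 mm²), so the edge portions inside another operand are dropped and the merged outline is re-measured after clipping — boundary = 127.87 mm; the cylinder at (8.5, 16): section is a regular 16-gon, circumradius r=11.5 (perimeter = 2·16·11.500·sin(180°/16) = 71.79 mm); Taking the union: the regions partially overlap (shared area 225.98 mm²), so the edge portions inside another operand are dropped and the merged outline is re-measured after clipping — boundary = 136.26 mm; (rotated 60° about Z; rotation is an isometry so areas/perimeters/island counts are preserved). Overall, the cross-section is a single solid region. Total boundary length (outer) = 136.26 mm.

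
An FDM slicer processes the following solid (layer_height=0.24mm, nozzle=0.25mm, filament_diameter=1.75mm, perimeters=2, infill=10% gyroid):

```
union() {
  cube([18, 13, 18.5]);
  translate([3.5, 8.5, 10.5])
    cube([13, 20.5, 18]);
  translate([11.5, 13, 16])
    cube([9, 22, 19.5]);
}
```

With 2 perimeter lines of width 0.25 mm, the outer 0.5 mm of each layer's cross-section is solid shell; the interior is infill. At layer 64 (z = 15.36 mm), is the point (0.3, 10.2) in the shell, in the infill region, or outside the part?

At z = 15.36 mm: the 18×13 cube contributes its full rectangle; the cube at (3.5, 8.5) (footprint 13×20.5) is included at this height; the cube at (11.5, 13) is not intersected at this z (z outside [16, 35.5]); Merging all regions: the regions partially overlap (shared area 58.50 mm²), so overlapping operands fuse into one piece — 1 connected region. Overall, the cross-section is a single solid region. The nearest boundary edge runs (0.00, 0.00)→(0.00, 13.00); distance from the point to it = 0.30 mm. The point is inside the cross-section, 0.30 mm from the nearest boundary — within the 0.5 mm shell band (2 × 0.25).

shell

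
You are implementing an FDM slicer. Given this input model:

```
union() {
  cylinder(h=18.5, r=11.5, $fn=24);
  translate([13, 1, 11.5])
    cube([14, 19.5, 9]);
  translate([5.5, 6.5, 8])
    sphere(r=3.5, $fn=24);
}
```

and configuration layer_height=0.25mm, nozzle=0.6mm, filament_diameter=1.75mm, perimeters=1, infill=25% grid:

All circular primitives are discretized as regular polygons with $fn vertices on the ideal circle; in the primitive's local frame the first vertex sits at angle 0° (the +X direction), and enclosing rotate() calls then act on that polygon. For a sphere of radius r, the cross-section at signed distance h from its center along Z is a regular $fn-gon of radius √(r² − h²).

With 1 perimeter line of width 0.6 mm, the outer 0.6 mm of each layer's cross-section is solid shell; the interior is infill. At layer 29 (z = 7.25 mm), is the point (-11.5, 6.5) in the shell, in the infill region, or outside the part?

outside

At z = 7.25 mm: the r=11.5 cylinder gives a regular 24-gon of circumradius 11.5 (constant along its height); the cube at (13, 1) is not intersected at this z (z outside [11.5, 20.5]); the sphere at (5.5, 6.5): section is a regular 24-gon, circumradius = √(r²−h²) = √(3.5²−0.75²) = 3.419; Combining (union): the regions partially overlap (shared area 34.98 mm²), so overlapping operands fuse into one piece — 1 connected region. Overall, the cross-section is a single solid region. The nearest boundary edge runs (-11.11, 2.98)→(-9.96, 5.75); distance from the point to it = 1.71 mm. The point is not inside any of the regions above, so it lies outside the cross-section (1.71 mm from the nearest boundary).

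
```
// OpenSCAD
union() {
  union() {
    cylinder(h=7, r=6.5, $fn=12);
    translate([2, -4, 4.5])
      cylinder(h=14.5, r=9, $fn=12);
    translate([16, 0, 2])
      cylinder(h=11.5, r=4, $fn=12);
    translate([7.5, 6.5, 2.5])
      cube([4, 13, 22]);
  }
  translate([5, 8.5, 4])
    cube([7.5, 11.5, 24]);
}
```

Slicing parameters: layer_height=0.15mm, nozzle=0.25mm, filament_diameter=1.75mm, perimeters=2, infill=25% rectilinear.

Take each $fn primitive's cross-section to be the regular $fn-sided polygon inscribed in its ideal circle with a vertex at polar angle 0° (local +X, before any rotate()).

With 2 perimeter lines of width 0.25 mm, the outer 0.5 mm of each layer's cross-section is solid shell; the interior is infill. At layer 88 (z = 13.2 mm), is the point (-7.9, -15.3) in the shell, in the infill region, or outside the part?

At z = 13.2 mm: the cylinder does not reach this height (z outside [0, 7]); the r=9 cylinder at (2, -4) gives a regular 12-gon of circumradius 9 (constant along its height); the r=4 cylinder at (16, 0) contributes a regular 12-gon of circumradius 4; the cube at (7.5, 6.5) is present — its section is the full 4×13 rectangle; Taking the union: the 3 present regions are separate (no shared area or edge), so areas and boundary lengths simply add and each stays a separate island — 3 connected regions; the cube at (5, 8.5) (footprint 7.5×11.5) is included at this height; Combining (union): the regions partially overlap (shared area 44.00 mm²), so overlapping operands fuse into one piece — 3 connected regions. Overall, the cross-section has 3 separate islands. The nearest boundary edge runs (-2.50, -11.79)→(-5.79, -8.50); distance from the point to it = 6.30 mm. The point is not inside any of the regions above, so it lies outside the cross-section (6.30 mm from the nearest boundary).

outside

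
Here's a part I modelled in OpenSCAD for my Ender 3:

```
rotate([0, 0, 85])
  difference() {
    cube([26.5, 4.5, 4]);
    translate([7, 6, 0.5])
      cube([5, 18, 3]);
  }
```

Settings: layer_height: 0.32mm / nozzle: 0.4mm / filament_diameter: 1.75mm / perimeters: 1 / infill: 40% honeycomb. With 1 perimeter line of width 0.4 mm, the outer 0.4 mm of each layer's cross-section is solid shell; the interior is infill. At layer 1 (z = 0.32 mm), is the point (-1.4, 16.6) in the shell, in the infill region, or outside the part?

At z = 0.32 mm: the cube is present — its section is the full 26.5×4.5 rectangle; the cube at (7, 6) does not reach this height (z outside [0.5, 3.5]); Subtracting the remaining from the first: none of the subtracted shapes is present at this height, so the 26.5×4.5 cube is unchanged — 1 connected region; (whole slice rotated 85° about Z — lengths, areas and connectivity unchanged). Overall, the cross-section is a single solid region. Undo the 85° rotation: the query point maps to (16.415, 2.841) in the un-rotated model frame. The nearest boundary edge runs (26.50, 4.50)→(0.00, 4.50); distance from the point to it = 1.66 mm. The point is inside the cross-section and 1.66 mm from the nearest boundary — more than the 0.4 mm shell width (1 × 0.4), so it's in the infill interior.

infill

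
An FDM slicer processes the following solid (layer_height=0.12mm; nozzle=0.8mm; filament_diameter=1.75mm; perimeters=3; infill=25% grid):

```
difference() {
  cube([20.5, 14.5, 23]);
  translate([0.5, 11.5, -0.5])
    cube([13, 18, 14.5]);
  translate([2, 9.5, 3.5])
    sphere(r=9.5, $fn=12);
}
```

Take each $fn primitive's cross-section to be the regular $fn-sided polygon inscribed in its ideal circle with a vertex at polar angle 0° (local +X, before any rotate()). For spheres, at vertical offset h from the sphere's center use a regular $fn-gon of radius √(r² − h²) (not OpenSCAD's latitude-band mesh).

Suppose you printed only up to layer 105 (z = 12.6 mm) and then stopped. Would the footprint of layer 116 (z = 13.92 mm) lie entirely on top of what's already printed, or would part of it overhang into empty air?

Compare the two slices. At z = 12.6: the 20.5×14.5 cube contributes its full rectangle (area 297.25 mm²); the cube at (0.5, 11.5) is present — its section is the full 13×18 rectangle (area 234.00 mm²); the sphere at (2, 9.5): section is a regular 12-gon, circumradius = √(r²−h²) = √(9.5²−9.1²) = 2.728 (area = (12/2)·2.728²·sin(360°/12) = 22.32 mm²); Taking the first minus the rest: starting from the 20.5×14.5 cube (297.25 mm²), the 13×18 cube at (0.5, 11.5) partially overlaps it — only the 39.00 mm² overlap (of its 234.00 mm²) is removed, clipping the outline; the r=9.5 sphere at (2, 9.5) partially overlaps it — only the 19.11 mm² overlap (of its 22.32 mm²) is removed, clipping the outline — area = 239.14 mm². At z = 13.92: the 20.5×14.5 cube contributes its full rectangle (area 297.25 mm²); the 13×18 cube at (0.5, 11.5) contributes its full rectangle (area 234.00 mm²); the sphere at (2, 9.5) is not intersected at this z (|z−center|=10.420 > r=9.5); Subtracting the remaining from the first: starting from the 20.5×14.5 cube (297.25 mm²), the 13×18 cube at (0.5, 11.5) partially overlaps it — only the 39.00 mm² overlap (of its 234.00 mm²) is removed, clipping the outline — area = 258.25 mm². Checking containment: at z = 13.92 the cross-section extends beyond the z = 12.6 cross-section by about 19.11 mm².

part overhangs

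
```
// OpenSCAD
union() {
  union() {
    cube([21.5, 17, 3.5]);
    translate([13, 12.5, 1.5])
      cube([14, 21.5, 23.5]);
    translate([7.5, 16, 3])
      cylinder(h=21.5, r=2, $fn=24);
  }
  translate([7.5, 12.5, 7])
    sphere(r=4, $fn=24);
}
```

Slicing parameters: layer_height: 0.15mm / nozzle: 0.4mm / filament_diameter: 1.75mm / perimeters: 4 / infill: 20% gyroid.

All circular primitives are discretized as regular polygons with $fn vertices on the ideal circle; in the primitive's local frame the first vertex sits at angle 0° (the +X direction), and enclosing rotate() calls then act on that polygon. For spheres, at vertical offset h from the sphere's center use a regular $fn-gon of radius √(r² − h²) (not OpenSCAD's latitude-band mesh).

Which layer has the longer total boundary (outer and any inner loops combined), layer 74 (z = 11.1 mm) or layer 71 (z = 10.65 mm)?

Layer 74 (z = 11.1): the cube is not intersected at this z (z outside [0, 3.5]); the 14×21.5 cube at (13, 12.5) contributes its full rectangle (perimeter 71.00 mm); the r=2 cylinder at (7.5, 16) gives a regular 24-gon of circumradius 2 (constant along its height) (perimeter = 2·24·2.000·sin(180°/24) = 12.53 mm); Combining (union): the 2 present regions are separate (no shared area or edge), so areas and boundary lengths simply add and each stays a separate island — boundary = 83.53 mm; the sphere at (7.5, 12.5) is absent (|z−center|=4.100 > r=4); Combining (union): only the result so far is present, so the union is just that shape — boundary = 83.53 mm. So its perimeter = 83.53 mm. Layer 71 (z = 10.65): the cube is absent (z outside [0, 3.5]); the 14×21.5 cube at (13, 12.5) contributes its full rectangle (perimeter 71.00 mm); the cylinder at (7.5, 16): section is a regular 24-gon, circumradius r=2 (perimeter = 2·24·2.000·sin(180°/24) = 12.53 mm); Taking the union: the 2 present regions are separate (no shared area or edge), so areas and boundary lengths simply add and each stays a separate island — boundary = 83.53 mm; the sphere at (7.5, 12.5): section is a regular 24-gon, circumradius = √(r²−h²) = √(4²−3.65²) = 1.636 (perimeter = 2·24·1.636·sin(180°/24) = 10.25 mm); Taking the union: the regions partially overlap (shared area 0.07 mm²), so the edge portions inside another operand are dropped and the merged outline is re-measured after clipping — boundary = 91.88 mm. So its perimeter = 91.88 mm. Layer 71 is larger (91.88 vs 83.53 mm).

layer 71 (z = 10.65 mm)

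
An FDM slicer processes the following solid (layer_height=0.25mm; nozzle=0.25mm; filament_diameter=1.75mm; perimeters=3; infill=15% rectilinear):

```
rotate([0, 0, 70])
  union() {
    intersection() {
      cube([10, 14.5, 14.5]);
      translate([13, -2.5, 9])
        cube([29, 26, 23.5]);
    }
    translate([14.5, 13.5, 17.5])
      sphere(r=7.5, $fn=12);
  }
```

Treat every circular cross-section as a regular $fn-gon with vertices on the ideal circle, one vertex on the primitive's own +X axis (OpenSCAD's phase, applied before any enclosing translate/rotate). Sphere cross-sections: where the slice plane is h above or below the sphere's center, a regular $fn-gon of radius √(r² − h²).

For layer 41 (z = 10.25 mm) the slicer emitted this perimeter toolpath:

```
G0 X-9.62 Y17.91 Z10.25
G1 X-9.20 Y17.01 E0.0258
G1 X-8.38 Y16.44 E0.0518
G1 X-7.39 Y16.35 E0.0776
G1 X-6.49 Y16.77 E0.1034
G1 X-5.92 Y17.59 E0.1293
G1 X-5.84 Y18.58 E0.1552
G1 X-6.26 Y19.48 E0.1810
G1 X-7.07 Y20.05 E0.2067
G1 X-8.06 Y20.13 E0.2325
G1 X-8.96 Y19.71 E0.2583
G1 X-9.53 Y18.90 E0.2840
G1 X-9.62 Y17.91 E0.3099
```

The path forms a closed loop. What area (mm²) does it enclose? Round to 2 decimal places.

Apply the shoelace formula to the sequence of (X, Y) vertices; enclosed area = 11.06 mm².

11.06 mm²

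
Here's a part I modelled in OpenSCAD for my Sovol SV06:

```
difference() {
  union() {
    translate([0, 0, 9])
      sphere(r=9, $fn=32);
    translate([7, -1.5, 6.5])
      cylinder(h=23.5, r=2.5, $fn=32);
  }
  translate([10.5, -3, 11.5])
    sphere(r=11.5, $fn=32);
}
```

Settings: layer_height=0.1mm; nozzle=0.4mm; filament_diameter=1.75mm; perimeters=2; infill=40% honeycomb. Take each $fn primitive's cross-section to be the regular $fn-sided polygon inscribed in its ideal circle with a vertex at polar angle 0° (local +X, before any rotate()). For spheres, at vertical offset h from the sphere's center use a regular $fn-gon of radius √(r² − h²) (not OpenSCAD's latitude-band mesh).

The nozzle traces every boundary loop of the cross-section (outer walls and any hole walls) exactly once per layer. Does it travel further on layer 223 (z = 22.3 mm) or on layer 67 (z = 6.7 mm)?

layer 67 (z = 6.7 mm)

Layer 223 (z = 22.3): the sphere is absent (|z−center|=13.300 > r=9); the r=2.5 cylinder at (7, -1.5) contributes a regular 32-gon of circumradius 2.5 (perimeter = 2·32·2.500·sin(180°/32) = 15.68 mm); Merging all regions: only the r=2.5 cylinder at (7, -1.5) is present, so the union is just that shape — boundary = 15.68 mm; the sphere at (10.5, -3): section is a regular 32-gon, circumradius = √(r²−h²) = √(11.5²−10.8²) = 3.951 (perimeter = 2·32·3.951·sin(180°/32) = 24.78 mm); Taking the first minus the rest: starting from the result so far, the r=11.5 sphere at (10.5, -3) partially overlaps it — only the 9.05 mm² overlap (of its 48.73 mm²) is removed, clipping the outline — boundary = 14.39 mm. So its perimeter = 14.39 mm. Layer 67 (z = 6.7): the sphere: section is a regular 32-gon, circumradius = √(r²−h²) = √(9²−2.3²) = 8.701 (perimeter = 2·32·8.701·sin(180°/32) = 54.58 mm); the r=2.5 cylinder at (7, -1.5) gives a regular 32-gon of circumradius 2.5 (constant along its height) (perimeter = 2·32·2.500·sin(180°/32) = 15.68 mm); Taking the union: the regions partially overlap (shared area 16.47 mm²), so the edge portions inside another operand are dropped and the merged outline is re-measured after clipping — boundary = 55.45 mm; the sphere at (10.5, -3): section is a regular 32-gon, circumradius = √(r²−h²) = √(11.5²−4.8²) = 10.450 (perimeter = 2·32·10.450·sin(180°/32) = 65.56 mm); After the difference (first − rest): starting from that combined region, the r=11.5 sphere at (10.5, -3) partially overlaps it — only the 92.07 mm² overlap (of its 340.89 mm²) is removed, clipping the outline — boundary = 52.96 mm. So its perimeter = 52.96 mm. Layer 67 is larger (52.96 vs 14.39 mm).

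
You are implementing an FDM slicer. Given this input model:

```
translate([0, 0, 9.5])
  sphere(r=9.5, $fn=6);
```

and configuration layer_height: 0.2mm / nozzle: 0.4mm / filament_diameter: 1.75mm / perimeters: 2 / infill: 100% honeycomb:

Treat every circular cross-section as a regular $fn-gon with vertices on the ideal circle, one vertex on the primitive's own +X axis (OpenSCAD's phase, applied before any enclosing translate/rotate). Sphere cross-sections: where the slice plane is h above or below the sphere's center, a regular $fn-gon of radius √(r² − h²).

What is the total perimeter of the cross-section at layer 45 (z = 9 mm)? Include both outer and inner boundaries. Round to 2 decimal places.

56.92 mm

At z = 9 mm: the sphere: section is a regular 6-gon, circumradius = √(r²−h²) = √(9.5²−0.5²) = 9.487 (perimeter = 2·6·9.487·sin(180°/6) = 56.92 mm). Overall, the cross-section is a single solid region. Total boundary length (outer) = 56.92 mm.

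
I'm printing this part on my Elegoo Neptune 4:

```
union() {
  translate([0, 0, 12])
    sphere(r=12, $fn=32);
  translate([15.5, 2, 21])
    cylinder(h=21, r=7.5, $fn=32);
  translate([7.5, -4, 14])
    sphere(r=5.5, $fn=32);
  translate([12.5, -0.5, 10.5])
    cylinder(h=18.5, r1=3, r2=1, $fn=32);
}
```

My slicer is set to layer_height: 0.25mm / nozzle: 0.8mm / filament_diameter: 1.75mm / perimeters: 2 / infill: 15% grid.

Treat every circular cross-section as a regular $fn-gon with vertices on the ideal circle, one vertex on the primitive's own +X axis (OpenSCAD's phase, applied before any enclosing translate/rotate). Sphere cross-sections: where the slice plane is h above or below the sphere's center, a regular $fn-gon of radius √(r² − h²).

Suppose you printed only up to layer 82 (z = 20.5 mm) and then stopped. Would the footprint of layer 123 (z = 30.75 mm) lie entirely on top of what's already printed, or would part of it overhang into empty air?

part overhangs

Compare the two slices. At z = 20.5: the sphere: section is a regular 32-gon, circumradius = √(r²−h²) = √(12²−8.5²) = 8.471 (area = (32/2)·8.471²·sin(360°/32) = 223.96 mm²); the cylinder at (15.5, 2) is not intersected at this z (z outside [21, 42]); the sphere at (7.5, -4) does not reach this height (|z−center|=6.500 > r=5.5); the cone at (12.5, -0.5) (r1=3→r2=1) has section circumradius 1.919 here — a regular 32-gon (area = (32/2)·1.919²·sin(360°/32) = 11.49 mm²); Combining (union): the 2 present regions are separate (no shared area or edge), so areas and boundary lengths simply add and each stays a separate island — area = 235.46 mm². At z = 30.75: the sphere is absent (|z−center|=18.750 > r=12); the r=7.5 cylinder at (15.5, 2) contributes a regular 32-gon of circumradius 7.5 (area = (32/2)·7.500²·sin(360°/32) = 175.58 mm²); the sphere at (7.5, -4) is not intersected at this z (|z−center|=16.750 > r=5.5); the cone at (12.5, -0.5) is absent (z outside [10.5, 29]); Combining (union): only the r=7.5 cylinder at (15.5, 2) is present, so the union is just that shape — area = 175.58 mm². Checking containment: at z = 30.75 the cross-section extends beyond the z = 20.5 cross-section by about 163.50 mm².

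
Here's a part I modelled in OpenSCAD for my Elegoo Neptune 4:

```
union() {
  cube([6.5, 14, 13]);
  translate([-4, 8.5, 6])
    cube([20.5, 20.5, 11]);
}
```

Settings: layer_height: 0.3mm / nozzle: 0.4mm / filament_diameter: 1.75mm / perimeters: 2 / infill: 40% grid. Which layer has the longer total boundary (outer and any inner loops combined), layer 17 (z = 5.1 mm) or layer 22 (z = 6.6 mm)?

layer 22 (z = 6.6 mm)

Layer 17 (z = 5.1): the 6.5×14 cube contributes its full rectangle (perimeter 41.00 mm); the cube at (-4, 8.5) does not reach this height (z outside [6, 17]); Taking the union: only the 6.5×14 cube is present, so the union is just that shape — boundary = 41.00 mm. So its perimeter = 41.00 mm. Layer 22 (z = 6.6): the cube is present — its section is the full 6.5×14 rectangle (perimeter 41.00 mm); the 20.5×20.5 cube at (-4, 8.5) contributes its full rectangle (perimeter 82.00 mm); Combining (union): the regions partially overlap (shared area 35.75 mm²), so the edge portions inside another operand are dropped and the merged outline is re-measured after clipping — boundary = 99.00 mm. So its perimeter = 99.00 mm. Layer 22 is larger (99.00 vs 41.00 mm).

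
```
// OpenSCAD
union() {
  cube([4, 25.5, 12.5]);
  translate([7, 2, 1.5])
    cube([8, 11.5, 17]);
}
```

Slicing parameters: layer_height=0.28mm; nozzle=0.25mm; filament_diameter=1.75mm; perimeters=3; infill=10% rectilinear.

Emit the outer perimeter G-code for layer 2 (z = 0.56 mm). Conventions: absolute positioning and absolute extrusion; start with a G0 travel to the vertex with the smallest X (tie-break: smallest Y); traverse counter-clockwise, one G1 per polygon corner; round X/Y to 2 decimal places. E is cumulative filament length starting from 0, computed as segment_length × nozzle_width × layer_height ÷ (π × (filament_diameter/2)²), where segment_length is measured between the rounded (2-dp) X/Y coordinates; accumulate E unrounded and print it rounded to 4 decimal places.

At z = 0.56 mm: the cube is present — its section is the full 4×25.5 rectangle; the cube at (7, 2) is absent (z outside [1.5, 18.5]); Combining (union): only the 4×25.5 cube is present, so the union is just that shape — 1 connected region. The outline is a single polygon with 4 vertices. Extrusion per mm of travel: 0.25 × 0.28 / (π × 0.875²) = 0.029103. Accumulating E over each segment gives final E = 1.7171.

G0 X0.00 Y0.00 Z0.56
G1 X4.00 Y0.00 E0.1164
G1 X4.00 Y25.50 E0.8585
G1 X0.00 Y25.50 E0.9749
G1 X0.00 Y0.00 E1.7171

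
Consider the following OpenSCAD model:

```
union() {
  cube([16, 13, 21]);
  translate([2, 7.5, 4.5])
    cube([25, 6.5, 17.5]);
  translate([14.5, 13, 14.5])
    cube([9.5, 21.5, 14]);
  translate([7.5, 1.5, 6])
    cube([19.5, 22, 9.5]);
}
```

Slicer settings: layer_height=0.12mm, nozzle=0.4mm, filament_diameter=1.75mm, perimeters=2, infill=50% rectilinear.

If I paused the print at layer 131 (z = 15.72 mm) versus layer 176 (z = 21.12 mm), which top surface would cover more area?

layer 131 (z = 15.72 mm)

Layer 131 (z = 15.72): the 16×13 cube contributes its full rectangle (area 208.00 mm²); the cube at (2, 7.5) is present — its section is the full 25×6.5 rectangle (area 162.50 mm²); the 9.5×21.5 cube at (14.5, 13) contributes its full rectangle (area 204.25 mm²); the cube at (7.5, 1.5) is not intersected at this z (z outside [6, 15.5]); Merging all regions: the regions partially overlap — summed areas 574.75 mm² minus the doubly-counted overlap 86.50 mm² gives 488.25 mm² — area = 488.25 mm². So its area = 488.25 mm². Layer 176 (z = 21.12): the cube is absent (z outside [0, 21]); the cube at (2, 7.5) is present — its section is the full 25×6.5 rectangle (area 162.50 mm²); the cube at (14.5, 13) (footprint 9.5×21.5) is included at this height (area 204.25 mm²); the cube at (7.5, 1.5) is absent (z outside [6, 15.5]); Combining (union): the regions partially overlap — summed areas 366.75 mm² minus the doubly-counted overlap 9.50 mm² gives 357.25 mm² — area = 357.25 mm². So its area = 357.25 mm². Layer 131 is larger (488.25 vs 357.25 mm²).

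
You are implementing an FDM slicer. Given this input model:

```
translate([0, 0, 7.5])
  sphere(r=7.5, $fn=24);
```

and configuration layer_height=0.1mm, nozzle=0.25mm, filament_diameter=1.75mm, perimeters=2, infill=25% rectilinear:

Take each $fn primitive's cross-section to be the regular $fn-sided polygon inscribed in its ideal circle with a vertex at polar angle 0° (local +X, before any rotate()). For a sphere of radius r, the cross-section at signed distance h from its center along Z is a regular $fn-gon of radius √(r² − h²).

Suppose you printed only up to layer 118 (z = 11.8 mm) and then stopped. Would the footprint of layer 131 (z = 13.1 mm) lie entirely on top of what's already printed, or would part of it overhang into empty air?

entirely on top

Compare the two slices. At z = 11.8: the r=7.5 sphere contributes a regular 24-gon of circumradius √(7.5²−4.3²) = 6.145 (area = (24/2)·6.145²·sin(360°/24) = 117.28 mm²). At z = 13.1: the r=7.5 sphere slices to a regular 24-gon of circumradius 4.989 (√(r²−h²) with h=5.6 from center) (area = (24/2)·4.989²·sin(360°/24) = 77.30 mm²). Checking containment: the cross-section at z = 13.1 is a subset of the cross-section at z = 11.8.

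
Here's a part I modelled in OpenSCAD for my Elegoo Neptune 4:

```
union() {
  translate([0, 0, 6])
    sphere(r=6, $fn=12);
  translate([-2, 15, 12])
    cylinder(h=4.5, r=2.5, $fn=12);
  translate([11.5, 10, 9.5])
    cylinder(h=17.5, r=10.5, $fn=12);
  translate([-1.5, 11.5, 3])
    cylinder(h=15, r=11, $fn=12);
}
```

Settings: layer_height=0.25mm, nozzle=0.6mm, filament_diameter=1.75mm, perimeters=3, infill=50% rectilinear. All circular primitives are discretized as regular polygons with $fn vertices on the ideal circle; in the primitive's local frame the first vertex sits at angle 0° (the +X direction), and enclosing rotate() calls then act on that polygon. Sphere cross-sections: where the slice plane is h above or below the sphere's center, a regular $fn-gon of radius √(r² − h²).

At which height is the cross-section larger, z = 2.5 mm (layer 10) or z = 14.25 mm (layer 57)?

Layer 10 (z = 2.5): the r=6 sphere slices to a regular 12-gon of circumradius 4.873 (√(r²−h²) with h=3.5 from center) (area = (12/2)·4.873²·sin(360°/12) = 71.25 mm²); the cylinder at (-2, 15) does not reach this height (z outside [12, 16.5]); the cylinder at (11.5, 10) is not intersected at this z (z outside [9.5, 27]); the cylinder at (-1.5, 11.5) is not intersected at this z (z outside [3, 18]); Taking the union: only the r=6 sphere is present, so the union is just that shape — area = 71.25 mm². So its area = 71.25 mm². Layer 57 (z = 14.25): the sphere is not intersected at this z (|z−center|=8.250 > r=6); the r=2.5 cylinder at (-2, 15) contributes a regular 12-gon of circumradius 2.5 (area = (12/2)·2.500²·sin(360°/12) = 18.75 mm²); the cylinder at (11.5, 10): section is a regular 12-gon, circumradius r=10.5 (area = (12/2)·10.500²·sin(360°/12) = 330.75 mm²); the cylinder at (-1.5, 11.5): section is a regular 12-gon, circumradius r=11 (area = (12/2)·11.000²·sin(360°/12) = 363.00 mm²); Combining (union): the regions partially overlap — summed areas 712.50 mm² minus the doubly-counted overlap 109.28 mm² gives 603.22 mm² — area = 603.22 mm². So its area = 603.22 mm². Layer 57 is larger (603.22 vs 71.25 mm²).

layer 57 (z = 14.25 mm)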